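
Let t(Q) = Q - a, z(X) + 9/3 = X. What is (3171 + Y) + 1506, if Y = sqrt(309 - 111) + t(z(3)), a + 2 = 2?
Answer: 4677 + 3*sqrt(22) ≈ 4691.1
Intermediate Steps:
a = 0 (a = -2 + 2 = 0)
z(X) = -3 + X
t(Q) = Q (t(Q) = Q - 1*0 = Q + 0 = Q)
Y = 3*sqrt(22) (Y = sqrt(309 - 111) + (-3 + 3) = sqrt(198) + 0 = 3*sqrt(22) + 0 = 3*sqrt(22) ≈ 14.071)
(3171 + Y) + 1506 = (3171 + 3*sqrt(22)) + 1506 = 4677 + 3*sqrt(22)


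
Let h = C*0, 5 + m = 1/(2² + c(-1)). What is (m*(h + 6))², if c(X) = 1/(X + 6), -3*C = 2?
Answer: 40000/49 ≈ 816.33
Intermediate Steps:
C = -⅔ (C = -⅓*2 = -⅔ ≈ -0.66667)
c(X) = 1/(6 + X)
m = -100/21 (m = -5 + 1/(2² + 1/(6 - 1)) = -5 + 1/(4 + 1/5) = -5 + 1/(4 + ⅕) = -5 + 1/(21/5) = -5 + 5/21 = -100/21 ≈ -4.7619)
h = 0 (h = -⅔*0 = 0)
(m*(h + 6))² = (-100*(0 + 6)/21)² = (-100/21*6)² = (-200/7)² = 40000/49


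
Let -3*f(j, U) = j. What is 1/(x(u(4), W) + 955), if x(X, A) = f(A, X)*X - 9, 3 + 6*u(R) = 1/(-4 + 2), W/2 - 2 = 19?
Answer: 6/5725 ≈ 0.0010480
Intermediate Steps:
W = 42 (W = 4 + 2*19 = 4 + 38 = 42)
f(j, U) = -j/3
u(R) = -7/12 (u(R) = -½ + 1/(6*(-4 + 2)) = -½ + (⅙)/(-2) = -½ + (⅙)*(-½) = -½ - 1/12 = -7/12)
x(X, A) = -9 - A*X/3 (x(X, A) = (-A/3)*X - 9 = -A*X/3 - 9 = -9 - A*X/3)
1/(x(u(4), W) + 955) = 1/((-9 - ⅓*42*(-7/12)) + 955) = 1/((-9 + 49/6) + 955) = 1/(-⅚ + 955) = 1/(5725/6) = 6/5725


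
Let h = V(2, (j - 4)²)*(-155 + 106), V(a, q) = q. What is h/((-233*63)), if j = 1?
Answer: 7/233 ≈ 0.030043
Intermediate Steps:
h = -441 (h = (1 - 4)²*(-155 + 106) = (-3)²*(-49) = 9*(-49) = -441)
h/((-233*63)) = -441/((-233*63)) = -441/(-14679) = -441*(-1/14679) = 7/233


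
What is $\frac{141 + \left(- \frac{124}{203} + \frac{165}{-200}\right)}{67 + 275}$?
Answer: $\frac{1133261}{2777040} \approx 0.40808$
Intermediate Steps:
$\frac{141 + \left(- \frac{124}{203} + \frac{165}{-200}\right)}{67 + 275} = \frac{141 + \left(\left(-124\right) \frac{1}{203} + 165 \left(- \frac{1}{200}\right)\right)}{342} = \left(141 - \frac{11659}{8120}\right) \frac{1}{342} = \frac{1133261}{8120} \cdot \frac{1}{342} = \frac{1133261}{2777040}$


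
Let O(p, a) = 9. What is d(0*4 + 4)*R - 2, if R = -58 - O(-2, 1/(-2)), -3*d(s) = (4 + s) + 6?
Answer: 932/3 ≈ 310.67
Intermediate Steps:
d(s) = -10/3 - s/3 (d(s) = -((4 + s) + 6)/3 = -(10 + s)/3 = -10/3 - s/3)
R = -67 (R = -58 - 1*9 = -58 - 9 = -67)
d(0*4 + 4)*R - 2 = (-10/3 - (0*4 + 4)/3)*(-67) - 2 = (-10/3 - (0 + 4)/3)*(-67) - 2 = (-10/3 - ⅓*4)*(-67) - 2 = (-10/3 - 4/3)*(-67) - 2 = -14/3*(-67) - 2 = 938/3 - 2 = 932/3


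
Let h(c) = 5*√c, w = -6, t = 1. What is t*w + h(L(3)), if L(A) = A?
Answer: -6 + 5*√3 ≈ 2.6603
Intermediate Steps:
t*w + h(L(3)) = 1*(-6) + 5*√3 = -6 + 5*√3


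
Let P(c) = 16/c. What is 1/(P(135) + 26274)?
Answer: 135/3547006 ≈ 3.8060e-5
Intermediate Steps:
1/(P(135) + 26274) = 1/(16/135 + 26274) = 1/(3547006/135) = 135/3547006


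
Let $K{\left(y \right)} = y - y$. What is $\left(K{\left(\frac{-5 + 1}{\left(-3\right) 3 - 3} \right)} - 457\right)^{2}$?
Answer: $208849$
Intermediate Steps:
$K{\left(y \right)} = 0$
$\left(K{\left(\frac{-5 + 1}{\left(-3\right) 3 - 3} \right)} - 457\right)^{2} = \left(0 - 457\right)^{2} = \left(-457\right)^{2} = 208849$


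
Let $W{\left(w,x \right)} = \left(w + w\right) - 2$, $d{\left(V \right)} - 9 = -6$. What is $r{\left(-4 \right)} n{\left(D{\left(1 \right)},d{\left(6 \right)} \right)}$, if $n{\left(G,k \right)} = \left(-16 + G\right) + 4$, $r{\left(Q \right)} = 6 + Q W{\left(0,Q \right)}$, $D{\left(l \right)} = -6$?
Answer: $-252$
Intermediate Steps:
$d{\left(V \right)} = 3$ ($d{\left(V \right)} = 9 - 6 = 3$)
$W{\left(w,x \right)} = -2 + 2 w$ ($W{\left(w,x \right)} = 2 w - 2 = -2 + 2 w$)
$r{\left(Q \right)} = 6 - 2 Q$ ($r{\left(Q \right)} = 6 + Q \left(-2 + 2 \cdot 0\right) = 6 + Q \left(-2 + 0\right) = 6 + Q \left(-2\right) = 6 - 2 Q$)
$n{\left(G,k \right)} = -12 + G$
$r{\left(-4 \right)} n{\left(D{\left(1 \right)},d{\left(6 \right)} \right)} = \left(6 - -8\right) \left(-12 - 6\right) = \left(6 + 8\right) \left(-18\right) = 14 \left(-18\right) = -252$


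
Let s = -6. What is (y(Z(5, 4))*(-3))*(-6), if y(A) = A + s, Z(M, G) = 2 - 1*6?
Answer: -180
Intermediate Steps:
Z(M, G) = -4 (Z(M, G) = 2 - 6 = -4)
y(A) = -6 + A (y(A) = A - 6 = -6 + A)
(y(Z(5, 4))*(-3))*(-6) = ((-6 - 4)*(-3))*(-6) = -10*(-3)*(-6) = 30*(-6) = -180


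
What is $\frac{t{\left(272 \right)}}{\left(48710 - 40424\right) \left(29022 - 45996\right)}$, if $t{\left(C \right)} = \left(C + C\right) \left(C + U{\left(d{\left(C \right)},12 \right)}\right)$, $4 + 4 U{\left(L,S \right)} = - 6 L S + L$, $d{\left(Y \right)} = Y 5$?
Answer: $\frac{3246184}{35161641} \approx 0.092322$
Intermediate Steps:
$d{\left(Y \right)} = 5 Y$
$U{\left(L,S \right)} = -1 + \frac{L}{4} - \frac{3 L S}{2}$ ($U{\left(L,S \right)} = -1 + \frac{- 6 L S + L}{4} = -1 + \frac{L - 6 L S}{4} = -1 - \left(- \frac{L}{4} + \frac{3 L S}{2}\right) = -1 + \frac{L}{4} - \frac{3 L S}{2}$)
$t{\left(C \right)} = 2 C \left(-1 - \frac{351 C}{4}\right)$ ($t{\left(C \right)} = \left(C + C\right) \left(C - \left(1 - \frac{5 C}{4} + \frac{3}{2} \cdot 5 C 12\right)\right) = 2 C \left(C - \left(1 + \frac{355 C}{4}\right)\right) = 2 C \left(-1 - \frac{351 C}{4}\right)$)
$\frac{t{\left(272 \right)}}{\left(48710 - 40424\right) \left(29022 - 45996\right)} = \frac{\left(- \frac{1}{2}\right) 272 \left(4 + 351 \cdot 272\right)}{\left(48710 - 40424\right) \left(29022 - 45996\right)} = \frac{\left(- \frac{1}{2}\right) 272 \left(4 + 95472\right)}{8286 \left(-16974\right)} = \frac{\left(- \frac{1}{2}\right) 272 \cdot 95476}{-140646564} = \left(-12984736\right) \left(- \frac{1}{140646564}\right) = \frac{3246184}{35161641}$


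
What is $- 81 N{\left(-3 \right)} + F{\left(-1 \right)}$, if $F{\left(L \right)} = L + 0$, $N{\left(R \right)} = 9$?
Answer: $-730$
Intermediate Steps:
$F{\left(L \right)} = L$
$- 81 N{\left(-3 \right)} + F{\left(-1 \right)} = \left(-81\right) 9 - 1 = -729 - 1 = -730$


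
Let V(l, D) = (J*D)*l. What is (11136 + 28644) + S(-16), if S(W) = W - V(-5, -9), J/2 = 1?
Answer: 39674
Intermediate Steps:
J = 2 (J = 2*1 = 2)
V(l, D) = 2*D*l (V(l, D) = (2*D)*l = 2*D*l)
S(W) = -90 + W (S(W) = W - 2*(-9)*(-5) = W - 1*90 = W - 90 = -90 + W)
(11136 + 28644) + S(-16) = (11136 + 28644) + (-90 - 16) = 39780 - 106 = 39674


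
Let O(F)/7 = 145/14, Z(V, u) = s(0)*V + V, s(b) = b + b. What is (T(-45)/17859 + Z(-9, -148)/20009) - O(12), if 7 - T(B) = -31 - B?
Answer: -51815007583/714681462 ≈ -72.501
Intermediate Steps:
s(b) = 2*b
Z(V, u) = V (Z(V, u) = (2*0)*V + V = 0*V + V = 0 + V = V)
O(F) = 145/2 (O(F) = 7*(145/14) = 145/2)
T(B) = 38 + B (T(B) = 7 - (-31 - B) = 7 + (31 + B) = 38 + B)
(T(-45)/17859 + Z(-9, -148)/20009) - O(12) = ((38 - 45)/17859 - 9/20009) - 1*145/2 = (-7*1/17859 - 9*1/20009) - 145/2 = (-7/17859 - 9/20009) - 145/2 = -300794/357340731 - 145/2 = -51815007583/714681462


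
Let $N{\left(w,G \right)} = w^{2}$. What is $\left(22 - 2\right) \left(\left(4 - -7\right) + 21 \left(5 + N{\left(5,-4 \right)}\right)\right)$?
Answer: $12820$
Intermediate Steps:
$\left(22 - 2\right) \left(\left(4 - -7\right) + 21 \left(5 + N{\left(5,-4 \right)}\right)\right) = \left(22 - 2\right) \left(\left(4 - -7\right) + 21 \left(5 + 5^{2}\right)\right) = \left(22 - 2\right) \left(\left(4 + 7\right) + 21 \left(5 + 25\right)\right) = 20 \left(11 + 21 \cdot 30\right) = 20 \left(11 + 630\right) = 20 \cdot 641 = 12820$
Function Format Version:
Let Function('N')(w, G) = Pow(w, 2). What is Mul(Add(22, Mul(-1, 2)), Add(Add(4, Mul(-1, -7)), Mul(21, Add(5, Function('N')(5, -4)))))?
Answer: 12820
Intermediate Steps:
Mul(Add(22, Mul(-1, 2)), Add(Add(4, Mul(-1, -7)), Mul(21, Add(5, Function('N')(5, -4))))) = Mul(Add(22, Mul(-1, 2)), Add(Add(4, Mul(-1, -7)), Mul(21, Add(5, Pow(5, 2))))) = Mul(Add(22, -2), Add(Add(4, 7), Mul(21, Add(5, 25)))) = Mul(20, Add(11, Mul(21, 30))) = Mul(20, Add(11, 630)) = Mul(20, 641) = 12820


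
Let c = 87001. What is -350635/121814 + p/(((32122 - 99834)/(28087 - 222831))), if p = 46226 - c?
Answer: -60456908730595/515516848 ≈ -1.1727e+5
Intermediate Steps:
p = -40775 (p = 46226 - 1*87001 = 46226 - 87001 = -40775)
-350635/121814 + p/(((32122 - 99834)/(28087 - 222831))) = -350635/121814 - 40775*(28087 - 222831)/(32122 - 99834) = -350635*1/121814 - 40775/((-67712/(-194744))) = -350635/121814 - 40775/((-67712*(-1/194744))) = -350635/121814 - 40775/8464/24343 = -350635/121814 - 40775*24343/8464 = -350635/121814 - 992585825/8464 = -60456908730595/515516848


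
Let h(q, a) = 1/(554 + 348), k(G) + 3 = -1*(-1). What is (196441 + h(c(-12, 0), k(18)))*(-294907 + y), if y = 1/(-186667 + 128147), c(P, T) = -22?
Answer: -3057933769431981903/52785040 ≈ -5.7932e+10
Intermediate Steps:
k(G) = -2 (k(G) = -3 - 1*(-1) = -3 + 1 = -2)
h(q, a) = 1/902
y = -1/58520 (y = 1/(-58520) = -1/58520 ≈ -1.7088e-5)
(196441 + h(c(-12, 0), k(18)))*(-294907 + y) = (196441 + 1/902)*(-294907 - 1/58520) = (177189783/902)*(-17257957641/58520) = -3057933769431981903/52785040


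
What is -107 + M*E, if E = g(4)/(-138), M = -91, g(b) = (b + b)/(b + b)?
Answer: -14675/138 ≈ -106.34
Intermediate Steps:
g(b) = 1 (g(b) = (2*b)/((2*b)) = (2*b)*(1/(2*b)) = 1)
E = -1/138 (E = 1/(-138) = 1*(-1/138) = -1/138 ≈ -0.0072464)
-107 + M*E = -107 - 91*(-1/138) = -107 + 91/138 = -14675/138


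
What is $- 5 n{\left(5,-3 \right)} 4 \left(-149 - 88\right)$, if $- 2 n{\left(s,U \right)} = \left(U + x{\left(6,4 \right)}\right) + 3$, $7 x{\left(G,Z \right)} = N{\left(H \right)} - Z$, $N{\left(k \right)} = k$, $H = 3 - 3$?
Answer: $\frac{9480}{7} \approx 1354.3$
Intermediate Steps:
$H = 0$
$x{\left(G,Z \right)} = - \frac{Z}{7}$ ($x{\left(G,Z \right)} = \frac{0 - Z}{7} = \frac{\left(-1\right) Z}{7} = - \frac{Z}{7}$)
$n{\left(s,U \right)} = - \frac{17}{14} - \frac{U}{2}$ ($n{\left(s,U \right)} = - \frac{\left(U - \frac{4}{7}\right) + 3}{2} = - \frac{\left(- \frac{4}{7} + U\right) + 3}{2} = - \frac{\frac{17}{7} + U}{2} = - \frac{17}{14} - \frac{U}{2}$)
$- 5 n{\left(5,-3 \right)} 4 \left(-149 - 88\right) = - 5 \left(- \frac{17}{14} - - \frac{3}{2}\right) 4 \left(-149 - 88\right) = - 5 \left(- \frac{17}{14} + \frac{3}{2}\right) 4 \left(-237\right) = \left(-5\right) \frac{2}{7} \cdot 4 \left(-237\right) = \left(- \frac{10}{7}\right) 4 \left(-237\right) = \left(- \frac{40}{7}\right) \left(-237\right) = \frac{9480}{7}$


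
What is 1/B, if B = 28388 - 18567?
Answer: 1/9821 ≈ 0.00010182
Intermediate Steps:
B = 9821
1/B = 1/9821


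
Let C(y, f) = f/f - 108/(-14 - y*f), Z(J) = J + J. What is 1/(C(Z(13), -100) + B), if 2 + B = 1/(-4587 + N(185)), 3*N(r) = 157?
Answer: -5863324/6109489 ≈ -0.95971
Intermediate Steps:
Z(J) = 2*J
N(r) = 157/3 (N(r) = (1/3)*157 = 157/3)
B = -27211/13604 (B = -2 + 1/(-4587 + 157/3) = -2 + 1/(-13604/3) = -2 - 3/13604 = -27211/13604 ≈ -2.0002)
C(y, f) = 1 - 108/(-14 - f*y)
1/(C(Z(13), -100) + B) = 1/((122 - 200*13)/(14 - 200*13) - 27211/13604) = 1/((122 - 100*26)/(14 - 100*26) - 27211/13604) = 1/((122 - 2600)/(14 - 2600) - 27211/13604) = 1/(-2478/(-2586) - 27211/13604) = 1/(-1/2586*(-2478) - 27211/13604) = 1/(413/431 - 27211/13604) = 1/(-6109489/5863324) = -5863324/6109489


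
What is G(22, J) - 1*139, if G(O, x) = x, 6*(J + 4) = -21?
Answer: -293/2 ≈ -146.50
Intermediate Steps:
J = -15/2 (J = -4 + (1/6)*(-21) = -4 - 7/2 = -15/2 ≈ -7.5000)
G(22, J) - 1*139 = -15/2 - 1*139 = -15/2 - 139 = -293/2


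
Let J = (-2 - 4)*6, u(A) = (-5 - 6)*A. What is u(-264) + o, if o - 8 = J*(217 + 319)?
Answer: -16384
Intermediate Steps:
u(A) = -11*A
J = -36 (J = -6*6 = -36)
o = -19288 (o = 8 - 36*(217 + 319) = 8 - 36*536 = 8 - 19296 = -19288)
u(-264) + o = -11*(-264) - 19288 = 2904 - 19288 = -16384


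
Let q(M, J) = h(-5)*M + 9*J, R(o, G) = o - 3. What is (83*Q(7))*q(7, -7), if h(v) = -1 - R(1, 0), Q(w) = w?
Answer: -32536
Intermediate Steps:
R(o, G) = -3 + o
h(v) = 1 (h(v) = -1 - (-3 + 1) = -1 - 1*(-2) = -1 + 2 = 1)
q(M, J) = M + 9*J (q(M, J) = 1*M + 9*J = M + 9*J)
(83*Q(7))*q(7, -7) = (83*7)*(7 + 9*(-7)) = 581*(7 - 63) = 581*(-56) = -32536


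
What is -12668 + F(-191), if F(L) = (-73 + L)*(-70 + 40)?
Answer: -4748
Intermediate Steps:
F(L) = 2190 - 30*L (F(L) = (-73 + L)*(-30) = 2190 - 30*L)
-12668 + F(-191) = -12668 + (2190 - 30*(-191)) = -12668 + (2190 + 5730) = -12668 + 7920 = -4748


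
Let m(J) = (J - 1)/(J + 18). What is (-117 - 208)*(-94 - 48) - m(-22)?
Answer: 184577/4 ≈ 46144.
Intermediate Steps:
m(J) = (-1 + J)/(18 + J)
(-117 - 208)*(-94 - 48) - m(-22) = (-117 - 208)*(-94 - 48) - (-1 - 22)/(18 - 22) = -325*(-142) - (-23)/(-4) = 46150 - (-1)*(-23)/4 = 46150 - 1*23/4 = 46150 - 23/4 = 184577/4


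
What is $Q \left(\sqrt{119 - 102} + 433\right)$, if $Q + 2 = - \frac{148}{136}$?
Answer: $- \frac{45465}{34} - \frac{105 \sqrt{17}}{34} \approx -1349.9$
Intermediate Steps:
$Q = - \frac{105}{34}$ ($Q = -2 - \frac{148}{136} = -2 - \frac{37}{34} = - \frac{105}{34} \approx -3.0882$)
$Q \left(\sqrt{119 - 102} + 433\right) = - \frac{105 \left(\sqrt{119 - 102} + 433\right)}{34} = - \frac{105 \left(\sqrt{17} + 433\right)}{34} = - \frac{105 \left(433 + \sqrt{17}\right)}{34} = - \frac{45465}{34} - \frac{105 \sqrt{17}}{34}$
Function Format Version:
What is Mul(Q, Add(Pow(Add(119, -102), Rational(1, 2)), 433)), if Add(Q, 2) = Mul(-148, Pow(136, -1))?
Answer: Add(Rational(-45465, 34), Mul(Rational(-105, 34), Pow(17, Rational(1, 2)))) ≈ -1349.9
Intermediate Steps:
Q = Rational(-105, 34) (Q = Add(-2, Mul(-148, Pow(136, -1))) = Add(-2, Mul(-148, Rational(1, 136))) = Add(-2, Rational(-37, 34)) = Rational(-105, 34) ≈ -3.0882)
Mul(Q, Add(Pow(Add(119, -102), Rational(1, 2)), 433)) = Mul(Rational(-105, 34), Add(Pow(Add(119, -102), Rational(1, 2)), 433)) = Mul(Rational(-105, 34), Add(Pow(17, Rational(1, 2)), 433)) = Mul(Rational(-105, 34), Add(433, Pow(17, Rational(1, 2)))) = Add(Rational(-45465, 34), Mul(Rational(-105, 34), Pow(17, Rational(1, 2))))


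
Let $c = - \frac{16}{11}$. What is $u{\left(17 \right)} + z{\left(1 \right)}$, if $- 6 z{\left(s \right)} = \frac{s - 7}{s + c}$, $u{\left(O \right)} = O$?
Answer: $\frac{74}{5} \approx 14.8$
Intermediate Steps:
$c = - \frac{16}{11}$ ($c = \left(-16\right) \frac{1}{11} = - \frac{16}{11} \approx -1.4545$)
$z{\left(s \right)} = - \frac{-7 + s}{6 \left(- \frac{16}{11} + s\right)}$ ($z{\left(s \right)} = - \frac{\left(s - 7\right) \frac{1}{s - \frac{16}{11}}}{6} = - \frac{\left(-7 + s\right) \frac{1}{- \frac{16}{11} + s}}{6} = - \frac{\frac{1}{- \frac{16}{11} + s} \left(-7 + s\right)}{6} = - \frac{-7 + s}{6 \left(- \frac{16}{11} + s\right)}$)
$u{\left(17 \right)} + z{\left(1 \right)} = 17 + \frac{11 \left(7 - 1\right)}{6 \left(-16 + 11 \cdot 1\right)} = 17 + \frac{11 \left(7 - 1\right)}{6 \left(-16 + 11\right)} = 17 + \frac{11}{6} \frac{1}{-5} \cdot 6 = 17 + \frac{11}{6} \left(- \frac{1}{5}\right) 6 = 17 - \frac{11}{5} = \frac{74}{5}$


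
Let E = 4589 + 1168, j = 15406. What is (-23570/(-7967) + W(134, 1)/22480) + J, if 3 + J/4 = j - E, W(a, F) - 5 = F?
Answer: 3455426653421/89549080 ≈ 38587.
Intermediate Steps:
W(a, F) = 5 + F
E = 5757
J = 38584 (J = -12 + 4*(15406 - 1*5757) = -12 + 4*(15406 - 5757) = -12 + 4*9649 = -12 + 38596 = 38584)
(-23570/(-7967) + W(134, 1)/22480) + J = (-23570/(-7967) + (5 + 1)/22480) + 38584 = (-23570*(-1/7967) + 6*(1/22480)) + 38584 = (23570/7967 + 3/11240) + 38584 = 264950701/89549080 + 38584 = 3455426653421/89549080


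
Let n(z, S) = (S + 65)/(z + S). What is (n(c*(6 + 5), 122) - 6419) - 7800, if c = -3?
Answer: -1265304/89 ≈ -14217.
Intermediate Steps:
n(z, S) = (65 + S)/(S + z)
(n(c*(6 + 5), 122) - 6419) - 7800 = ((65 + 122)/(122 - 3*(6 + 5)) - 6419) - 7800 = (187/(122 - 3*11) - 6419) - 7800 = (187/(122 - 33) - 6419) - 7800 = (187/89 - 6419) - 7800 = -571104/89 - 7800 = -1265304/89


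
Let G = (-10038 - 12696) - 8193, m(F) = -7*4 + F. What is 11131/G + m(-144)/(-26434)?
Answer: -144458705/408762159 ≈ -0.35341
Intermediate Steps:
m(F) = -28 + F
G = -30927 (G = -22734 - 8193 = -30927)
11131/G + m(-144)/(-26434) = 11131/(-30927) + (-28 - 144)/(-26434) = 11131*(-1/30927) - 172*(-1/26434) = -11131/30927 + 86/13217 = -144458705/408762159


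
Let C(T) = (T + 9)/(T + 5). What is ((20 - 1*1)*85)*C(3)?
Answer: 4845/2 ≈ 2422.5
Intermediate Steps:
C(T) = (9 + T)/(5 + T)
((20 - 1*1)*85)*C(3) = ((20 - 1*1)*85)*((9 + 3)/(5 + 3)) = ((20 - 1)*85)*(12/8) = (19*85)*((1/8)*12) = 1615*(3/2) = 4845/2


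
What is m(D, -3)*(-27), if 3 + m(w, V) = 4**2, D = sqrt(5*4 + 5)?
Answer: -351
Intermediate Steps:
D = 5 (D = sqrt(20 + 5) = sqrt(25) = 5)
m(w, V) = 13 (m(w, V) = -3 + 4**2 = -3 + 16 = 13)
m(D, -3)*(-27) = 13*(-27) = -351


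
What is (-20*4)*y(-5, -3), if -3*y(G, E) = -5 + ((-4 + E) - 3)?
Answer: -400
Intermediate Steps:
y(G, E) = 4 - E/3 (y(G, E) = -(-5 + ((-4 + E) - 3))/3 = -(-5 + (-7 + E))/3 = -(-12 + E)/3 = 4 - E/3)
(-20*4)*y(-5, -3) = (-20*4)*(4 - ⅓*(-3)) = -80*(4 + 1) = -80*5 = -400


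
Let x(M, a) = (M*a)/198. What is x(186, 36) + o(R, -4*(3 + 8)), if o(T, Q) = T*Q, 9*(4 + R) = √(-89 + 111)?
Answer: 2308/11 - 44*√22/9 ≈ 186.89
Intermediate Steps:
R = -4 + √22/9 (R = -4 + √(-89 + 111)/9 = -4 + √22/9 ≈ -3.4788)
o(T, Q) = Q*T
x(M, a) = M*a/198 (x(M, a) = (M*a)*(1/198) = M*a/198)
x(186, 36) + o(R, -4*(3 + 8)) = (1/198)*186*36 + (-4*(3 + 8))*(-4 + √22/9) = 372/11 + (-4*11)*(-4 + √22/9) = 372/11 - 44*(-4 + √22/9) = 372/11 + (176 - 44*√22/9) = 2308/11 - 44*√22/9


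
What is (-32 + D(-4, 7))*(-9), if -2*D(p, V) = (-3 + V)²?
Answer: 360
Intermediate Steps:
D(p, V) = -(-3 + V)²/2
(-32 + D(-4, 7))*(-9) = (-32 - (-3 + 7)²/2)*(-9) = (-32 - ½*4²)*(-9) = (-32 - ½*16)*(-9) = (-32 - 8)*(-9) = -40*(-9) = 360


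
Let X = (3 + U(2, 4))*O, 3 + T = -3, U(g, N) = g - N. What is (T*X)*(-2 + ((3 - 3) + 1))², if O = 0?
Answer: 0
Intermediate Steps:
T = -6 (T = -3 - 3 = -6)
X = 0 (X = (3 + (2 - 1*4))*0 = (3 + (2 - 4))*0 = (3 - 2)*0 = 1*0 = 0)
(T*X)*(-2 + ((3 - 3) + 1))² = (-6*0)*(-2 + ((3 - 3) + 1))² = 0*(-2 + (0 + 1))² = 0*(-2 + 1)² = 0*(-1)² = 0*1 = 0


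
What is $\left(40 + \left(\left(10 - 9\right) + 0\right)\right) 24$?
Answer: $984$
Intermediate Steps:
$\left(40 + \left(\left(10 - 9\right) + 0\right)\right) 24 = \left(40 + \left(1 + 0\right)\right) 24 = \left(40 + 1\right) 24 = 41 \cdot 24 = 984$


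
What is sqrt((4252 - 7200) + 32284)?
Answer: 2*sqrt(7334) ≈ 171.28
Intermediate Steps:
sqrt((4252 - 7200) + 32284) = sqrt(-2948 + 32284) = sqrt(29336) = 2*sqrt(7334)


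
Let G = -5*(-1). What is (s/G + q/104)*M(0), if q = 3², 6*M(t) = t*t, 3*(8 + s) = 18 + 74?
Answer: 0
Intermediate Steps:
s = 68/3 (s = -8 + (18 + 74)/3 = -8 + (⅓)*92 = -8 + 92/3 = 68/3 ≈ 22.667)
M(t) = t²/6 (M(t) = (t*t)/6 = t²/6)
q = 9
G = 5
(s/G + q/104)*M(0) = ((68/3)/5 + 9/104)*((⅙)*0²) = ((68/3)*(⅕) + 9*(1/104))*((⅙)*0) = (68/15 + 9/104)*0 = (7207/1560)*0 = 0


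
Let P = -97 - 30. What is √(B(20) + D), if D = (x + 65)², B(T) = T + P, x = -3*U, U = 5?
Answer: √2393 ≈ 48.918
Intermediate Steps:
x = -15 (x = -3*5 = -15)
P = -127
B(T) = -127 + T (B(T) = T - 127 = -127 + T)
D = 2500 (D = (-15 + 65)² = 50² = 2500)
√(B(20) + D) = √((-127 + 20) + 2500) = √(-107 + 2500) = √2393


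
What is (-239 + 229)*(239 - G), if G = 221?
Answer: -180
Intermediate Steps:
(-239 + 229)*(239 - G) = (-239 + 229)*(239 - 1*221) = -10*(239 - 221) = -10*18 = -180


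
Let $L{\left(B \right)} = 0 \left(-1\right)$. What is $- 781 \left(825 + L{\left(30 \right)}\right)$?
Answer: $-644325$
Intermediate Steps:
$L{\left(B \right)} = 0$
$- 781 \left(825 + L{\left(30 \right)}\right) = - 781 \left(825 + 0\right) = \left(-781\right) 825 = -644325$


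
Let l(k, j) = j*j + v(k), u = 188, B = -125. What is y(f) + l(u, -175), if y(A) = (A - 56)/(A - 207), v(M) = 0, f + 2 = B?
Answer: 10228933/334 ≈ 30626.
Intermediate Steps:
f = -127 (f = -2 - 125 = -127)
y(A) = (-56 + A)/(-207 + A)
l(k, j) = j² (l(k, j) = j*j + 0 = j² + 0 = j²)
y(f) + l(u, -175) = (-56 - 127)/(-207 - 127) + (-175)² = -183/(-334) + 30625 = -1/334*(-183) + 30625 = 183/334 + 30625 = 10228933/334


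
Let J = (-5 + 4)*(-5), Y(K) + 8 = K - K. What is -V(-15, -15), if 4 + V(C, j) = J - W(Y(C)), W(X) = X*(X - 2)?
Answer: 79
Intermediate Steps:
Y(K) = -8 (Y(K) = -8 + (K - K) = -8 + 0 = -8)
J = 5 (J = -1*(-5) = 5)
W(X) = X*(-2 + X)
V(C, j) = -79 (V(C, j) = -4 + (5 - (-8)*(-2 - 8)) = -4 + (5 - (-8)*(-10)) = -4 + (5 - 1*80) = -4 + (5 - 80) = -4 - 75 = -79)
-V(-15, -15) = -1*(-79) = 79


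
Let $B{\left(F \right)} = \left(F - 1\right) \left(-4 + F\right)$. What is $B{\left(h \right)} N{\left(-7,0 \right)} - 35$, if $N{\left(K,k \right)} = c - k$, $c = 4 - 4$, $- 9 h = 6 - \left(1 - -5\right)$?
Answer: $-35$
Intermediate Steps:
$h = 0$ ($h = - \frac{6 - \left(1 - -5\right)}{9} = - \frac{6 - \left(1 + 5\right)}{9} = - \frac{6 - 6}{9} = \left(- \frac{1}{9}\right) 0 = 0$)
$c = 0$
$B{\left(F \right)} = \left(-1 + F\right) \left(-4 + F\right)$
$N{\left(K,k \right)} = - k$ ($N{\left(K,k \right)} = 0 - k = - k$)
$B{\left(h \right)} N{\left(-7,0 \right)} - 35 = \left(4 + 0^{2} - 0\right) \left(\left(-1\right) 0\right) - 35 = \left(4 + 0 + 0\right) 0 - 35 = 4 \cdot 0 - 35 = 0 - 35 = -35$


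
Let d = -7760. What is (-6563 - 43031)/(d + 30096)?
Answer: -24797/11168 ≈ -2.2204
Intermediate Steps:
(-6563 - 43031)/(d + 30096) = (-6563 - 43031)/(-7760 + 30096) = -49594/22336 = -49594*1/22336 = -24797/11168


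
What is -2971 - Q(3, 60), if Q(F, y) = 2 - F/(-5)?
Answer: -14868/5 ≈ -2973.6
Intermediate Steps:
Q(F, y) = 2 + F/5 (Q(F, y) = 2 - F*(-1)/5 = 2 - (-1)*F/5 = 2 + F/5)
-2971 - Q(3, 60) = -2971 - (2 + (⅕)*3) = -2971 - (2 + ⅗) = -2971 - 1*13/5 = -2971 - 13/5 = -14868/5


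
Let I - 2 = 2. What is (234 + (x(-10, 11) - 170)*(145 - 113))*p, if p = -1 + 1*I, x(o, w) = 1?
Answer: -15522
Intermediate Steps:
I = 4 (I = 2 + 2 = 4)
p = 3 (p = -1 + 1*4 = -1 + 4 = 3)
(234 + (x(-10, 11) - 170)*(145 - 113))*p = (234 + (1 - 170)*(145 - 113))*3 = (234 - 169*32)*3 = (234 - 5408)*3 = -5174*3 = -15522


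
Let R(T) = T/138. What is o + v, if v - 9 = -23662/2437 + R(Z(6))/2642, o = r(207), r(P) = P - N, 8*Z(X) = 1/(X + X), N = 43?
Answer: 13928348896261/85297963392 ≈ 163.29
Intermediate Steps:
Z(X) = 1/(16*X) (Z(X) = 1/(8*(X + X)) = 1/(8*((2*X))) = (1/(2*X))/8 = 1/(16*X))
R(T) = T/138 (R(T) = T*(1/138) = T/138)
r(P) = -43 + P (r(P) = P - 1*43 = P - 43 = -43 + P)
o = 164 (o = -43 + 207 = 164)
v = -60517100027/85297963392 (v = 9 + (-23662/2437 + (((1/16)/6)/138)/2642) = 9 + (-23662*1/2437 + (((1/16)*(⅙))/138)*(1/2642)) = 9 + (-23662/2437 + ((1/138)*(1/96))*(1/2642)) = 9 + (-23662/2437 + (1/13248)*(1/2642)) = 9 + (-23662/2437 + 1/35001216) = 9 - 828198770555/85297963392 = -60517100027/85297963392 ≈ -0.70948)
o + v = 164 - 60517100027/85297963392 = 13928348896261/85297963392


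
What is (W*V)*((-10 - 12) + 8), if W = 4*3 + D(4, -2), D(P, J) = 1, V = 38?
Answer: -6916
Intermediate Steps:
W = 13 (W = 4*3 + 1 = 12 + 1 = 13)
(W*V)*((-10 - 12) + 8) = (13*38)*((-10 - 12) + 8) = 494*(-22 + 8) = 494*(-14) = -6916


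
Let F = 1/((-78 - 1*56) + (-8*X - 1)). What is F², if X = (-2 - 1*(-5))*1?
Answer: 1/25281 ≈ 3.9555e-5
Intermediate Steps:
X = 3 (X = (-2 + 5)*1 = 3*1 = 3)
F = -1/159 (F = 1/((-78 - 1*56) + (-8*3 - 1)) = 1/((-78 - 56) + (-24 - 1)) = 1/(-134 - 25) = 1/(-159) = -1/159 ≈ -0.0062893)
F² = (-1/159)² = 1/25281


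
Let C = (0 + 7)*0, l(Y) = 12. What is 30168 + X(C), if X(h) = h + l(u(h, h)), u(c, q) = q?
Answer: 30180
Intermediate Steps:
C = 0 (C = 7*0 = 0)
X(h) = 12 + h (X(h) = h + 12 = 12 + h)
30168 + X(C) = 30168 + (12 + 0) = 30168 + 12 = 30180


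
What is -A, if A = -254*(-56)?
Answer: -14224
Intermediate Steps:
A = 14224
-A = -1*14224 = -14224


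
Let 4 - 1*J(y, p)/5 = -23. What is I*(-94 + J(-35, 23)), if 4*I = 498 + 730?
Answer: 12587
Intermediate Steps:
J(y, p) = 135 (J(y, p) = 20 - 5*(-23) = 20 + 115 = 135)
I = 307 (I = (498 + 730)/4 = (¼)*1228 = 307)
I*(-94 + J(-35, 23)) = 307*(-94 + 135) = 307*41 = 12587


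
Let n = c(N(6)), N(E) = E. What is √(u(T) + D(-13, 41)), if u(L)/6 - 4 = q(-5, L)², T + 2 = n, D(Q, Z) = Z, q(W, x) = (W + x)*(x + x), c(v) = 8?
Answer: √929 ≈ 30.479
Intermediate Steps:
n = 8
q(W, x) = 2*x*(W + x) (q(W, x) = (W + x)*(2*x) = 2*x*(W + x))
T = 6 (T = -2 + 8 = 6)
u(L) = 24 + 24*L²*(-5 + L)² (u(L) = 24 + 6*(2*L*(-5 + L))² = 24 + 6*(4*L²*(-5 + L)²) = 24 + 24*L²*(-5 + L)²)
√(u(T) + D(-13, 41)) = √((24 + 24*6²*(-5 + 6)²) + 41) = √((24 + 24*36*1²) + 41) = √((24 + 24*36*1) + 41) = √((24 + 864) + 41) = √(888 + 41) = √929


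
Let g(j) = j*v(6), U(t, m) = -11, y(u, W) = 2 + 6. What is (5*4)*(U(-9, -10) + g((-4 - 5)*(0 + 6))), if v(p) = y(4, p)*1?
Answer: -8860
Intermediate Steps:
y(u, W) = 8
v(p) = 8 (v(p) = 8*1 = 8)
g(j) = 8*j (g(j) = j*8 = 8*j)
(5*4)*(U(-9, -10) + g((-4 - 5)*(0 + 6))) = (5*4)*(-11 + 8*((-4 - 5)*(0 + 6))) = 20*(-11 + 8*(-9*6)) = 20*(-11 + 8*(-54)) = 20*(-11 - 432) = 20*(-443) = -8860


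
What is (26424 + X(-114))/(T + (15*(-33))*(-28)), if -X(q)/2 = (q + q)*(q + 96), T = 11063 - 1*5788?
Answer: 18216/19135 ≈ 0.95197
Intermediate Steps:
T = 5275 (T = 11063 - 5788 = 5275)
X(q) = -4*q*(96 + q) (X(q) = -2*(q + q)*(q + 96) = -2*2*q*(96 + q) = -4*q*(96 + q))
(26424 + X(-114))/(T + (15*(-33))*(-28)) = (26424 - 4*(-114)*(96 - 114))/(5275 + (15*(-33))*(-28)) = (26424 - 4*(-114)*(-18))/(5275 - 495*(-28)) = (26424 - 8208)/(5275 + 13860) = 18216/19135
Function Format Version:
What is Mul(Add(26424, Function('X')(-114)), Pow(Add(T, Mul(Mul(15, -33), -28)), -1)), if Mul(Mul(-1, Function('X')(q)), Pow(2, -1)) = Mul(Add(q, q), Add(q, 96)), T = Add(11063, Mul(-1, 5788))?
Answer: Rational(18216, 19135) ≈ 0.95197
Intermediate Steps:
T = 5275 (T = Add(11063, -5788) = 5275)
Function('X')(q) = Mul(-4, q, Add(96, q)) (Function('X')(q) = Mul(-2, Mul(Add(q, q), Add(q, 96))) = Mul(-2, Mul(Mul(2, q), Add(96, q))) = Mul(-2, Mul(2, q, Add(96, q))) = Mul(-4, q, Add(96, q)))
Mul(Add(26424, Function('X')(-114)), Pow(Add(T, Mul(Mul(15, -33), -28)), -1)) = Mul(Add(26424, Mul(-4, -114, Add(96, -114))), Pow(Add(5275, Mul(Mul(15, -33), -28)), -1)) = Mul(Add(26424, Mul(-4, -114, -18)), Pow(Add(5275, Mul(-495, -28)), -1)) = Mul(Add(26424, -8208), Pow(Add(5275, 13860), -1)) = Mul(18216, Pow(19135, -1)) = Mul(18216, Rational(1, 19135)) = Rational(18216, 19135)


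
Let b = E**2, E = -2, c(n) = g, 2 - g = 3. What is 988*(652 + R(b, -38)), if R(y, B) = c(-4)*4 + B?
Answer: 602680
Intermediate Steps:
g = -1 (g = 2 - 1*3 = 2 - 3 = -1)
c(n) = -1
b = 4 (b = (-2)**2 = 4)
R(y, B) = -4 + B (R(y, B) = -1*4 + B = -4 + B)
988*(652 + R(b, -38)) = 988*(652 + (-4 - 38)) = 988*(652 - 42) = 988*610 = 602680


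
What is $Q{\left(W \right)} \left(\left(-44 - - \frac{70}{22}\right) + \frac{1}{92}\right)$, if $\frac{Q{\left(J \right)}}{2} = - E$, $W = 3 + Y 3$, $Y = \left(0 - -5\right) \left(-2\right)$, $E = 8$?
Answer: $\frac{165188}{253} \approx 652.92$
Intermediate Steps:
$Y = -10$ ($Y = \left(0 + 5\right) \left(-2\right) = 5 \left(-2\right) = -10$)
$W = -27$ ($W = 3 - 30 = -27$)
$Q{\left(J \right)} = -16$ ($Q{\left(J \right)} = 2 \left(\left(-1\right) 8\right) = 2 \left(-8\right) = -16$)
$Q{\left(W \right)} \left(\left(-44 - - \frac{70}{22}\right) + \frac{1}{92}\right) = - 16 \left(\left(-44 - - \frac{70}{22}\right) + \frac{1}{92}\right) = - 16 \left(\left(-44 - \left(-70\right) \frac{1}{22}\right) + \frac{1}{92}\right) = - 16 \left(\left(-44 - - \frac{35}{11}\right) + \frac{1}{92}\right) = - 16 \left(\left(-44 + \frac{35}{11}\right) + \frac{1}{92}\right) = - 16 \left(- \frac{449}{11} + \frac{1}{92}\right) = \left(-16\right) \left(- \frac{41297}{1012}\right) = \frac{165188}{253}$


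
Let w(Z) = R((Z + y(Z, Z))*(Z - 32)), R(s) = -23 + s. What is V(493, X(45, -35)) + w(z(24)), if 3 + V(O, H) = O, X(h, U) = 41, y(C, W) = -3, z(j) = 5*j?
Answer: 10763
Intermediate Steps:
V(O, H) = -3 + O
w(Z) = -23 + (-32 + Z)*(-3 + Z) (w(Z) = -23 + (Z - 3)*(Z - 32) = -23 + (-3 + Z)*(-32 + Z) = -23 + (-32 + Z)*(-3 + Z))
V(493, X(45, -35)) + w(z(24)) = (-3 + 493) + (73 + (5*24)**2 - 175*24) = 490 + (73 + 120**2 - 35*120) = 490 + (73 + 14400 - 4200) = 490 + 10273 = 10763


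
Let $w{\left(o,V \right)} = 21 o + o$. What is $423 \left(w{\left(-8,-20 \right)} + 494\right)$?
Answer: $134514$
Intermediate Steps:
$w{\left(o,V \right)} = 22 o$
$423 \left(w{\left(-8,-20 \right)} + 494\right) = 423 \left(22 \left(-8\right) + 494\right) = 423 \left(-176 + 494\right) = 423 \cdot 318 = 134514$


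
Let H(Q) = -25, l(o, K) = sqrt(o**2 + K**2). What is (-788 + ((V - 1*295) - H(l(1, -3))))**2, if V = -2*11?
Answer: 1166400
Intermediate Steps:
l(o, K) = sqrt(K**2 + o**2)
V = -22
(-788 + ((V - 1*295) - H(l(1, -3))))**2 = (-788 + ((-22 - 1*295) - 1*(-25)))**2 = (-788 + ((-22 - 295) + 25))**2 = (-788 + (-317 + 25))**2 = (-788 - 292)**2 = (-1080)**2 = 1166400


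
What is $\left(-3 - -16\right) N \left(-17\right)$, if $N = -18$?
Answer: $3978$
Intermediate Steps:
$\left(-3 - -16\right) N \left(-17\right) = \left(-3 - -16\right) \left(-18\right) \left(-17\right) = \left(-3 + 16\right) \left(-18\right) \left(-17\right) = 13 \left(-18\right) \left(-17\right) = \left(-234\right) \left(-17\right) = 3978$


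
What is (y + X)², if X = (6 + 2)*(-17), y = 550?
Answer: 171396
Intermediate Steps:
X = -136 (X = 8*(-17) = -136)
(y + X)² = (550 - 136)² = 414² = 171396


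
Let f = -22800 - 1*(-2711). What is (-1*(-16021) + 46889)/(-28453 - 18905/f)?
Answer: -631899495/285786706 ≈ -2.2111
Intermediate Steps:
f = -20089 (f = -22800 + 2711 = -20089)
(-1*(-16021) + 46889)/(-28453 - 18905/f) = (-1*(-16021) + 46889)/(-28453 - 18905/(-20089)) = (16021 + 46889)/(-28453 - 18905*(-1/20089)) = 62910/(-28453 + 18905/20089) = 62910/(-571573412/20089) = 62910*(-20089/571573412) = -631899495/285786706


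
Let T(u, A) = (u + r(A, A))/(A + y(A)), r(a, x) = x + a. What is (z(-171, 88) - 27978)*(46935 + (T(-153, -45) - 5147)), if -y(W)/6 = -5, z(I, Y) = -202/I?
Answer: -999963988756/855 ≈ -1.1695e+9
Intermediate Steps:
r(a, x) = a + x
y(W) = 30 (y(W) = -6*(-5) = 30)
T(u, A) = (u + 2*A)/(30 + A) (T(u, A) = (u + (A + A))/(A + 30) = (u + 2*A)/(30 + A))
(z(-171, 88) - 27978)*(46935 + (T(-153, -45) - 5147)) = (-202/(-171) - 27978)*(46935 + ((-153 + 2*(-45))/(30 - 45) - 5147)) = (-202*(-1/171) - 27978)*(46935 + ((-153 - 90)/(-15) - 5147)) = (202/171 - 27978)*(46935 + (-1/15*(-243) - 5147)) = -4784036*(46935 + (81/5 - 5147))/171 = -4784036*(46935 - 25654/5)/171 = -4784036/171*209021/5 = -999963988756/855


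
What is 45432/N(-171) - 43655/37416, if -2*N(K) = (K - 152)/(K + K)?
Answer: -61196555767/636072 ≈ -96210.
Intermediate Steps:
N(K) = -(-152 + K)/(4*K) (N(K) = -(K - 152)/(2*(K + K)) = -(-152 + K)/(2*(2*K)) = -(-152 + K)*1/(2*K)/2 = -(-152 + K)/(4*K))
45432/N(-171) - 43655/37416 = 45432/(((¼)*(152 - 1*(-171))/(-171))) - 43655/37416 = 45432/(((¼)*(-1/171)*(152 + 171))) - 43655*1/37416 = 45432/(((¼)*(-1/171)*323)) - 43655/37416 = 45432/(-17/36) - 43655/37416 = 45432*(-36/17) - 43655/37416 = -1635552/17 - 43655/37416 = -61196555767/636072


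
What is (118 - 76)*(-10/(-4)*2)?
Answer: 210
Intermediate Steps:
(118 - 76)*(-10/(-4)*2) = 42*(-10*(-1)/4*2) = 42*(-2*(-5/4)*2) = 42*((5/2)*2) = 42*5 = 210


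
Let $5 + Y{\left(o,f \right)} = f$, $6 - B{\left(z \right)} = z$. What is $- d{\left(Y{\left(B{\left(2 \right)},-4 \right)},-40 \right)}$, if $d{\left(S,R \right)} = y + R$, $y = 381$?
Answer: $-341$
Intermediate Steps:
$B{\left(z \right)} = 6 - z$
$Y{\left(o,f \right)} = -5 + f$
$d{\left(S,R \right)} = 381 + R$
$- d{\left(Y{\left(B{\left(2 \right)},-4 \right)},-40 \right)} = - (381 - 40) = \left(-1\right) 341 = -341$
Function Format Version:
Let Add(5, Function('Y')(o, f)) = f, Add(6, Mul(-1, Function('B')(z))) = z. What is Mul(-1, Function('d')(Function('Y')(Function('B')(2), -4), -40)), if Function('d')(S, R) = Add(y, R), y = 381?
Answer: -341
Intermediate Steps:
Function('B')(z) = Add(6, Mul(-1, z))
Function('Y')(o, f) = Add(-5, f)
Function('d')(S, R) = Add(381, R)
Mul(-1, Function('d')(Function('Y')(Function('B')(2), -4), -40)) = Mul(-1, Add(381, -40)) = Mul(-1, 341) = -341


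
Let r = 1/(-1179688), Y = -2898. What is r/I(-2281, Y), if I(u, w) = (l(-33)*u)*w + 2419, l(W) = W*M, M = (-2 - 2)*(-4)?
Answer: 1/4117413173213960 ≈ 2.4287e-16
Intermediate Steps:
M = 16 (M = -4*(-4) = 16)
l(W) = 16*W (l(W) = W*16 = 16*W)
I(u, w) = 2419 - 528*u*w (I(u, w) = ((16*(-33))*u)*w + 2419 = (-528*u)*w + 2419 = -528*u*w + 2419 = 2419 - 528*u*w)
r = -1/1179688 ≈ -8.4768e-7
r/I(-2281, Y) = -1/(1179688*(2419 - 528*(-2281)*(-2898))) = -1/(1179688*(2419 - 3490258464)) = -1/1179688/(-3490256045) = -1/1179688*(-1/3490256045) = 1/4117413173213960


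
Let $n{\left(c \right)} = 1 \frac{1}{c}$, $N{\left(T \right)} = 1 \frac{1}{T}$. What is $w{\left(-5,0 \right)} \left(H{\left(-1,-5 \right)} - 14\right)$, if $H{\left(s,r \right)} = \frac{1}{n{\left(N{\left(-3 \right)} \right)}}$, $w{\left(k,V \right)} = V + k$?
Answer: $\frac{215}{3} \approx 71.667$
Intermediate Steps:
$N{\left(T \right)} = \frac{1}{T}$
$n{\left(c \right)} = \frac{1}{c}$
$H{\left(s,r \right)} = - \frac{1}{3}$ ($H{\left(s,r \right)} = \frac{1}{\frac{1}{\frac{1}{-3}}} = \frac{1}{\frac{1}{- \frac{1}{3}}} = \frac{1}{-3} = - \frac{1}{3}$)
$w{\left(-5,0 \right)} \left(H{\left(-1,-5 \right)} - 14\right) = \left(0 - 5\right) \left(- \frac{1}{3} - 14\right) = \left(-5\right) \left(- \frac{43}{3}\right) = \frac{215}{3}$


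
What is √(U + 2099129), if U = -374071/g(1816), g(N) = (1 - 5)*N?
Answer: 3*√769199443962/1816 ≈ 1448.9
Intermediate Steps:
g(N) = -4*N
U = 374071/7264 (U = -374071/((-4*1816)) = -374071/(-7264) = -374071*(-1/7264) = 374071/7264 ≈ 51.497)
√(U + 2099129) = √(374071/7264 + 2099129) = √(15248447127/7264) = 3*√769199443962/1816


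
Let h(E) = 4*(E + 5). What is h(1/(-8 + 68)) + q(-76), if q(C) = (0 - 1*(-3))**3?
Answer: 706/15 ≈ 47.067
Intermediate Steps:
q(C) = 27 (q(C) = (0 + 3)**3 = 3**3 = 27)
h(E) = 20 + 4*E (h(E) = 4*(5 + E) = 20 + 4*E)
h(1/(-8 + 68)) + q(-76) = (20 + 4/(-8 + 68)) + 27 = (20 + 4/60) + 27 = (20 + 4*(1/60)) + 27 = (20 + 1/15) + 27 = 301/15 + 27 = 706/15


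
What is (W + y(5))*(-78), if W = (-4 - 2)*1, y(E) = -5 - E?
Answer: 1248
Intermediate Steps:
W = -6 (W = -6*1 = -6)
(W + y(5))*(-78) = (-6 + (-5 - 1*5))*(-78) = (-6 + (-5 - 5))*(-78) = (-6 - 10)*(-78) = -16*(-78) = 1248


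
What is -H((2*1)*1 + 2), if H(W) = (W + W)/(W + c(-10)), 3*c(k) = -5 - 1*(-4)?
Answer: -24/11 ≈ -2.1818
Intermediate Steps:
c(k) = -⅓ (c(k) = (-5 - 1*(-4))/3 = (-5 + 4)/3 = (⅓)*(-1) = -⅓)
H(W) = 2*W/(-⅓ + W) (H(W) = (W + W)/(W - ⅓) = (2*W)/(-⅓ + W) = 2*W/(-⅓ + W))
-H((2*1)*1 + 2) = -6*((2*1)*1 + 2)/(-1 + 3*((2*1)*1 + 2)) = -6*(2*1 + 2)/(-1 + 3*(2*1 + 2)) = -6*(2 + 2)/(-1 + 3*(2 + 2)) = -6*4/(-1 + 3*4) = -6*4/(-1 + 12) = -6*4/11 = -1*24/11 = -24/11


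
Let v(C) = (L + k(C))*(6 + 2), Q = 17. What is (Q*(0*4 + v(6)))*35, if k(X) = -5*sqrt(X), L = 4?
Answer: 19040 - 23800*sqrt(6) ≈ -39258.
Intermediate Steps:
v(C) = 32 - 40*sqrt(C) (v(C) = (4 - 5*sqrt(C))*(6 + 2) = (4 - 5*sqrt(C))*8 = 32 - 40*sqrt(C))
(Q*(0*4 + v(6)))*35 = (17*(0*4 + (32 - 40*sqrt(6))))*35 = (17*(0 + (32 - 40*sqrt(6))))*35 = (17*(32 - 40*sqrt(6)))*35 = (544 - 680*sqrt(6))*35 = 19040 - 23800*sqrt(6)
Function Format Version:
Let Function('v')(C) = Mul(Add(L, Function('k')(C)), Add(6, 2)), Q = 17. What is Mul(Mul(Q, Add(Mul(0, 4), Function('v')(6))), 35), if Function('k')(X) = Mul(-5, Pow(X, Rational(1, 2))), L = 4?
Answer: Add(19040, Mul(-23800, Pow(6, Rational(1, 2)))) ≈ -39258.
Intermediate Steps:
Function('v')(C) = Add(32, Mul(-40, Pow(C, Rational(1, 2)))) (Function('v')(C) = Mul(Add(4, Mul(-5, Pow(C, Rational(1, 2)))), Add(6, 2)) = Mul(Add(4, Mul(-5, Pow(C, Rational(1, 2)))), 8) = Add(32, Mul(-40, Pow(C, Rational(1, 2)))))
Mul(Mul(Q, Add(Mul(0, 4), Function('v')(6))), 35) = Mul(Mul(17, Add(Mul(0, 4), Add(32, Mul(-40, Pow(6, Rational(1, 2)))))), 35) = Mul(Mul(17, Add(0, Add(32, Mul(-40, Pow(6, Rational(1, 2)))))), 35) = Mul(Mul(17, Add(32, Mul(-40, Pow(6, Rational(1, 2))))), 35) = Mul(Add(544, Mul(-680, Pow(6, Rational(1, 2)))), 35) = Add(19040, Mul(-23800, Pow(6, Rational(1, 2))))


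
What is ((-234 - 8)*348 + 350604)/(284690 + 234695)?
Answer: 266388/519385 ≈ 0.51289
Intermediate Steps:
((-234 - 8)*348 + 350604)/(284690 + 234695) = (-242*348 + 350604)/519385 = (-84216 + 350604)*(1/519385) = 266388*(1/519385) = 266388/519385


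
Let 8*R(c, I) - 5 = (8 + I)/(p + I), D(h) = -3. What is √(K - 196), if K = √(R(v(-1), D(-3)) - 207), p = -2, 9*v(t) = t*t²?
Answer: √(-784 + 2*I*√826)/2 ≈ 0.51287 + 14.009*I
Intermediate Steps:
v(t) = t³/9 (v(t) = (t*t²)/9 = t³/9)
R(c, I) = 5/8 + (8 + I)/(8*(-2 + I)) (R(c, I) = 5/8 + ((8 + I)/(-2 + I))/8 = 5/8 + (8 + I)/(8*(-2 + I)))
K = I*√826/2 (K = √((-1 + 3*(-3))/(4*(-2 - 3)) - 207) = √((¼)*(-1 - 9)/(-5) - 207) = √((¼)*(-⅕)*(-10) - 207) = √(½ - 207) = √(-413/2) = I*√826/2 ≈ 14.37*I)
√(K - 196) = √(I*√826/2 - 196) = √(-196 + I*√826/2)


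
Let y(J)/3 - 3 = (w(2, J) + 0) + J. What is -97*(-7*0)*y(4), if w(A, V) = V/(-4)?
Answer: 0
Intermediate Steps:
w(A, V) = -V/4 (w(A, V) = V*(-¼) = -V/4)
y(J) = 9 + 9*J/4 (y(J) = 9 + 3*((-J/4 + 0) + J) = 9 + 3*(-J/4 + J) = 9 + 3*(3*J/4) = 9 + 9*J/4)
-97*(-7*0)*y(4) = -97*(-7*0)*(9 + (9/4)*4) = -0*(9 + 9) = -0*18 = -97*0 = 0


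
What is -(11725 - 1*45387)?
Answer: 33662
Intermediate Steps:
-(11725 - 1*45387) = -(11725 - 45387) = -1*(-33662) = 33662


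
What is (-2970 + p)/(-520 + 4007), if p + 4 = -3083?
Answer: -6057/3487 ≈ -1.7370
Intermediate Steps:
p = -3087 (p = -4 - 3083 = -3087)
(-2970 + p)/(-520 + 4007) = (-2970 - 3087)/(-520 + 4007) = -6057/3487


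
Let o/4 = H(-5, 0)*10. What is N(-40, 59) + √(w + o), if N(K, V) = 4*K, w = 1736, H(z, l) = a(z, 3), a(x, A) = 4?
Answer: -160 + 2*√474 ≈ -116.46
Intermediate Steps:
H(z, l) = 4
o = 160 (o = 4*(4*10) = 4*40 = 160)
N(-40, 59) + √(w + o) = 4*(-40) + √(1736 + 160) = -160 + √1896 = -160 + 2*√474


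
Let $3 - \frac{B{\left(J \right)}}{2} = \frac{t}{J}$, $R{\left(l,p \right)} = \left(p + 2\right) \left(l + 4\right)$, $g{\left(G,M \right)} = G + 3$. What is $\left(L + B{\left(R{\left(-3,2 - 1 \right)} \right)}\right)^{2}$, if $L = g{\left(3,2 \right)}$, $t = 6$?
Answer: $64$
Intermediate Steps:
$g{\left(G,M \right)} = 3 + G$
$R{\left(l,p \right)} = \left(2 + p\right) \left(4 + l\right)$
$L = 6$ ($L = 3 + 3 = 6$)
$B{\left(J \right)} = 6 - \frac{12}{J}$ ($B{\left(J \right)} = 6 - 2 \frac{6}{J} = 6 - \frac{12}{J}$)
$\left(L + B{\left(R{\left(-3,2 - 1 \right)} \right)}\right)^{2} = \left(6 + \left(6 - \frac{12}{8 + 2 \left(-3\right) + 4 \left(2 - 1\right) - 3 \left(2 - 1\right)}\right)\right)^{2} = \left(6 + \left(6 - \frac{12}{8 - 6 + 4 \left(2 - 1\right) - 3 \left(2 - 1\right)}\right)\right)^{2} = \left(6 + \left(6 - \frac{12}{8 - 6 + 4 \cdot 1 - 3}\right)\right)^{2} = \left(6 + \left(6 - \frac{12}{8 - 6 + 4 - 3}\right)\right)^{2} = \left(6 + \left(6 - \frac{12}{3}\right)\right)^{2} = \left(6 + \left(6 - 4\right)\right)^{2} = \left(6 + 2\right)^{2} = 8^{2} = 64$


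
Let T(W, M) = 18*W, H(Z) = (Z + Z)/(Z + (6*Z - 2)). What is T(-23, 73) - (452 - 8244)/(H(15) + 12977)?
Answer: -552575078/1336661 ≈ -413.40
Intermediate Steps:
H(Z) = 2*Z/(-2 + 7*Z) (H(Z) = (2*Z)/(Z + (-2 + 6*Z)) = (2*Z)/(-2 + 7*Z) = 2*Z/(-2 + 7*Z))
T(-23, 73) - (452 - 8244)/(H(15) + 12977) = 18*(-23) - (452 - 8244)/(2*15/(-2 + 7*15) + 12977) = -414 - (-7792)/(2*15/(-2 + 105) + 12977) = -414 - (-7792)/(2*15/103 + 12977) = -414 - (-7792)/(2*15*(1/103) + 12977) = -414 - (-7792)/(30/103 + 12977) = -414 - (-7792)/1336661/103 = -414 - (-7792)*103/1336661 = -414 - 1*(-802576/1336661) = -414 + 802576/1336661 = -552575078/1336661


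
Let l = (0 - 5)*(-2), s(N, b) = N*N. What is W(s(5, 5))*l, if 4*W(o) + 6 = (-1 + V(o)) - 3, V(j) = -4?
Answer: -35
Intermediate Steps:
s(N, b) = N²
W(o) = -7/2 (W(o) = -3/2 + ((-1 - 4) - 3)/4 = -3/2 + (-5 - 3)/4 = -3/2 + (¼)*(-8) = -3/2 - 2 = -7/2)
l = 10 (l = -5*(-2) = 10)
W(s(5, 5))*l = -7/2*10 = -35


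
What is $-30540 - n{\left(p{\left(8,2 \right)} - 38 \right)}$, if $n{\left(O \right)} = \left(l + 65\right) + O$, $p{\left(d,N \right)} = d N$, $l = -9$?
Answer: $-30574$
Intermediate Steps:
$p{\left(d,N \right)} = N d$
$n{\left(O \right)} = 56 + O$ ($n{\left(O \right)} = \left(-9 + 65\right) + O = 56 + O$)
$-30540 - n{\left(p{\left(8,2 \right)} - 38 \right)} = -30540 - \left(56 + \left(2 \cdot 8 - 38\right)\right) = -30540 - \left(56 + \left(16 - 38\right)\right) = -30540 - \left(56 - 22\right) = -30540 - 34 = -30574$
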